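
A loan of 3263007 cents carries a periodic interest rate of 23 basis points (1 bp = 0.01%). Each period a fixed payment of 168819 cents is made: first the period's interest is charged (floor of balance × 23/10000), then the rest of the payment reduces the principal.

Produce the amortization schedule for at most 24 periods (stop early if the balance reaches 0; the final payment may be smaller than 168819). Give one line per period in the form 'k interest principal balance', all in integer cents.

1. interest=⌊3263007·23/10000⌋=7504; principal=168819-7504=161315; balance=3263007-161315=3101692
2. interest=⌊3101692·23/10000⌋=7133; principal=168819-7133=161686; balance=3101692-161686=2940006
3. interest=⌊2940006·23/10000⌋=6762; principal=168819-6762=162057; balance=2940006-162057=2777949
4. interest=⌊2777949·23/10000⌋=6389; principal=168819-6389=162430; balance=2777949-162430=2615519
5. interest=⌊2615519·23/10000⌋=6015; principal=168819-6015=162804; balance=2615519-162804=2452715
6. interest=⌊2452715·23/10000⌋=5641; principal=168819-5641=163178; balance=2452715-163178=2289537
7. interest=⌊2289537·23/10000⌋=5265; principal=168819-5265=163554; balance=2289537-163554=2125983
8. interest=⌊2125983·23/10000⌋=4889; principal=168819-4889=163930; balance=2125983-163930=1962053
9. interest=⌊1962053·23/10000⌋=4512; principal=168819-4512=164307; balance=1962053-164307=1797746
10. interest=⌊1797746·23/10000⌋=4134; principal=168819-4134=164685; balance=1797746-164685=1633061
11. interest=⌊1633061·23/10000⌋=3756; principal=168819-3756=165063; balance=1633061-165063=1467998
12. interest=⌊1467998·23/10000⌋=3376; principal=168819-3376=165443; balance=1467998-165443=1302555
13. interest=⌊1302555·23/10000⌋=2995; principal=168819-2995=165824; balance=1302555-165824=1136731
14. interest=⌊1136731·23/10000⌋=2614; principal=168819-2614=166205; balance=1136731-166205=970526
15. interest=⌊970526·23/10000⌋=2232; principal=168819-2232=166587; balance=970526-166587=803939
16. interest=⌊803939·23/10000⌋=1849; principal=168819-1849=166970; balance=803939-166970=636969
17. interest=⌊636969·23/10000⌋=1465; principal=168819-1465=167354; balance=636969-167354=469615
18. interest=⌊469615·23/10000⌋=1080; principal=168819-1080=167739; balance=469615-167739=301876
19. interest=⌊301876·23/10000⌋=694; principal=168819-694=168125; balance=301876-168125=133751
20. interest=⌊133751·23/10000⌋=307; principal=min(168819-307,133751)=133751; balance=133751-133751=0

1 7504 161315 3101692
2 7133 161686 2940006
3 6762 162057 2777949
4 6389 162430 2615519
5 6015 162804 2452715
6 5641 163178 2289537
7 5265 163554 2125983
8 4889 163930 1962053
9 4512 164307 1797746
10 4134 164685 1633061
11 3756 165063 1467998
12 3376 165443 1302555
13 2995 165824 1136731
14 2614 166205 970526
15 2232 166587 803939
16 1849 166970 636969
17 1465 167354 469615
18 1080 167739 301876
19 694 168125 133751
20 307 133751 0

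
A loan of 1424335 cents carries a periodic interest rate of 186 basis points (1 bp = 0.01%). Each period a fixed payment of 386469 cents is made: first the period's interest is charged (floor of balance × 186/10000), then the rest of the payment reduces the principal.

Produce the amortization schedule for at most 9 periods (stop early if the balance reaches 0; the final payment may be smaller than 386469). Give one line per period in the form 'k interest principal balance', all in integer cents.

1. interest=⌊1424335·186/10000⌋=26492; principal=386469-26492=359977; balance=1424335-359977=1064358
2. interest=⌊1064358·186/10000⌋=19797; principal=386469-19797=366672; balance=1064358-366672=697686
3. interest=⌊697686·186/10000⌋=12976; principal=386469-12976=373493; balance=697686-373493=324193
4. interest=⌊324193·186/10000⌋=6029; principal=min(386469-6029,324193)=324193; balance=324193-324193=0

1 26492 359977 1064358
2 19797 366672 697686
3 12976 373493 324193
4 6029 324193 0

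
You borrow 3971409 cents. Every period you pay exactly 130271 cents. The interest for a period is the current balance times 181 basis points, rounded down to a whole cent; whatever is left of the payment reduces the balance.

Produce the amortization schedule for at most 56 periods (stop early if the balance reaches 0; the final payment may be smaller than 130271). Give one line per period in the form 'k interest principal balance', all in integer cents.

1. interest=⌊3971409·181/10000⌋=71882; principal=130271-71882=58389; balance=3971409-58389=3913020
2. interest=⌊3913020·181/10000⌋=70825; principal=130271-70825=59446; balance=3913020-59446=3853574
3. interest=⌊3853574·181/10000⌋=69749; principal=130271-69749=60522; balance=3853574-60522=3793052
4. interest=⌊3793052·181/10000⌋=68654; principal=130271-68654=61617; balance=3793052-61617=3731435
5. interest=⌊3731435·181/10000⌋=67538; principal=130271-67538=62733; balance=3731435-62733=3668702
6. interest=⌊3668702·181/10000⌋=66403; principal=130271-66403=63868; balance=3668702-63868=3604834
7. interest=⌊3604834·181/10000⌋=65247; principal=130271-65247=65024; balance=3604834-65024=3539810
8. interest=⌊3539810·181/10000⌋=64070; principal=130271-64070=66201; balance=3539810-66201=3473609
9. interest=⌊3473609·181/10000⌋=62872; principal=130271-62872=67399; balance=3473609-67399=3406210
10. interest=⌊3406210·181/10000⌋=61652; principal=130271-61652=68619; balance=3406210-68619=3337591
11. interest=⌊3337591·181/10000⌋=60410; principal=130271-60410=69861; balance=3337591-69861=3267730
12. interest=⌊3267730·181/10000⌋=59145; principal=130271-59145=71126; balance=3267730-71126=3196604
13. interest=⌊3196604·181/10000⌋=57858; principal=130271-57858=72413; balance=3196604-72413=3124191
14. interest=⌊3124191·181/10000⌋=56547; principal=130271-56547=73724; balance=3124191-73724=3050467
15. interest=⌊3050467·181/10000⌋=55213; principal=130271-55213=75058; balance=3050467-75058=2975409
16. interest=⌊2975409·181/10000⌋=53854; principal=130271-53854=76417; balance=2975409-76417=2898992
17. interest=⌊2898992·181/10000⌋=52471; principal=130271-52471=77800; balance=2898992-77800=2821192
18. interest=⌊2821192·181/10000⌋=51063; principal=130271-51063=79208; balance=2821192-79208=2741984
19. interest=⌊2741984·181/10000⌋=49629; principal=130271-49629=80642; balance=2741984-80642=2661342
20. interest=⌊2661342·181/10000⌋=48170; principal=130271-48170=82101; balance=2661342-82101=2579241
21. interest=⌊2579241·181/10000⌋=46684; principal=130271-46684=83587; balance=2579241-83587=2495654
22. interest=⌊2495654·181/10000⌋=45171; principal=130271-45171=85100; balance=2495654-85100=2410554
23. interest=⌊2410554·181/10000⌋=43631; principal=130271-43631=86640; balance=2410554-86640=2323914
24. interest=⌊2323914·181/10000⌋=42062; principal=130271-42062=88209; balance=2323914-88209=2235705
25. interest=⌊2235705·181/10000⌋=40466; principal=130271-40466=89805; balance=2235705-89805=2145900
26. interest=⌊2145900·181/10000⌋=38840; principal=130271-38840=91431; balance=2145900-91431=2054469
27. interest=⌊2054469·181/10000⌋=37185; principal=130271-37185=93086; balance=2054469-93086=1961383
28. interest=⌊1961383·181/10000⌋=35501; principal=130271-35501=94770; balance=1961383-94770=1866613
29. interest=⌊1866613·181/10000⌋=33785; principal=130271-33785=96486; balance=1866613-96486=1770127
30. interest=⌊1770127·181/10000⌋=32039; principal=130271-32039=98232; balance=1770127-98232=1671895
31. interest=⌊1671895·181/10000⌋=30261; principal=130271-30261=100010; balance=1671895-100010=1571885
32. interest=⌊1571885·181/10000⌋=28451; principal=130271-28451=101820; balance=1571885-101820=1470065
33. interest=⌊1470065·181/10000⌋=26608; principal=130271-26608=103663; balance=1470065-103663=1366402
34. interest=⌊1366402·181/10000⌋=24731; principal=130271-24731=105540; balance=1366402-105540=1260862
35. interest=⌊1260862·181/10000⌋=22821; principal=130271-22821=107450; balance=1260862-107450=1153412
36. interest=⌊1153412·181/10000⌋=20876; principal=130271-20876=109395; balance=1153412-109395=1044017
37. interest=⌊1044017·181/10000⌋=18896; principal=130271-18896=111375; balance=1044017-111375=932642
38. interest=⌊932642·181/10000⌋=16880; principal=130271-16880=113391; balance=932642-113391=819251
39. interest=⌊819251·181/10000⌋=14828; principal=130271-14828=115443; balance=819251-115443=703808
40. interest=⌊703808·181/10000⌋=12738; principal=130271-12738=117533; balance=703808-117533=586275
41. interest=⌊586275·181/10000⌋=10611; principal=130271-10611=119660; balance=586275-119660=466615
42. interest=⌊466615·181/10000⌋=8445; principal=130271-8445=121826; balance=466615-121826=344789
43. interest=⌊344789·181/10000⌋=6240; principal=130271-6240=124031; balance=344789-124031=220758
44. interest=⌊220758·181/10000⌋=3995; principal=130271-3995=126276; balance=220758-126276=94482
45. interest=⌊94482·181/10000⌋=1710; principal=min(130271-1710,94482)=94482; balance=94482-94482=0

1 71882 58389 3913020
2 70825 59446 3853574
3 69749 60522 3793052
4 68654 61617 3731435
5 67538 62733 3668702
6 66403 63868 3604834
7 65247 65024 3539810
8 64070 66201 3473609
9 62872 67399 3406210
10 61652 68619 3337591
11 60410 69861 3267730
12 59145 71126 3196604
13 57858 72413 3124191
14 56547 73724 3050467
15 55213 75058 2975409
16 53854 76417 2898992
17 52471 77800 2821192
18 51063 79208 2741984
19 49629 80642 2661342
20 48170 82101 2579241
21 46684 83587 2495654
22 45171 85100 2410554
23 43631 86640 2323914
24 42062 88209 2235705
25 40466 89805 2145900
26 38840 91431 2054469
27 37185 93086 1961383
28 35501 94770 1866613
29 33785 96486 1770127
30 32039 98232 1671895
31 30261 100010 1571885
32 28451 101820 1470065
33 26608 103663 1366402
34 24731 105540 1260862
35 22821 107450 1153412
36 20876 109395 1044017
37 18896 111375 932642
38 16880 113391 819251
39 14828 115443 703808
40 12738 117533 586275
41 10611 119660 466615
42 8445 121826 344789
43 6240 124031 220758
44 3995 126276 94482
45 1710 94482 0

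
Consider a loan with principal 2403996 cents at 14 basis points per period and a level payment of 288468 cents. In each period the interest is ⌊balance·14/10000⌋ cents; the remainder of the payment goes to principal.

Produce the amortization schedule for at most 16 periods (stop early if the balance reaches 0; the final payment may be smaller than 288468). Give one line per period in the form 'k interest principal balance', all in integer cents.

1. interest=⌊2403996·14/10000⌋=3365; principal=288468-3365=285103; balance=2403996-285103=2118893
2. interest=⌊2118893·14/10000⌋=2966; principal=288468-2966=285502; balance=2118893-285502=1833391
3. interest=⌊1833391·14/10000⌋=2566; principal=288468-2566=285902; balance=1833391-285902=1547489
4. interest=⌊1547489·14/10000⌋=2166; principal=288468-2166=286302; balance=1547489-286302=1261187
5. interest=⌊1261187·14/10000⌋=1765; principal=288468-1765=286703; balance=1261187-286703=974484
6. interest=⌊974484·14/10000⌋=1364; principal=288468-1364=287104; balance=974484-287104=687380
7. interest=⌊687380·14/10000⌋=962; principal=288468-962=287506; balance=687380-287506=399874
8. interest=⌊399874·14/10000⌋=559; principal=288468-559=287909; balance=399874-287909=111965
9. interest=⌊111965·14/10000⌋=156; principal=min(288468-156,111965)=111965; balance=111965-111965=0

1 3365 285103 2118893
2 2966 285502 1833391
3 2566 285902 1547489
4 2166 286302 1261187
5 1765 286703 974484
6 1364 287104 687380
7 962 287506 399874
8 559 287909 111965
9 156 111965 0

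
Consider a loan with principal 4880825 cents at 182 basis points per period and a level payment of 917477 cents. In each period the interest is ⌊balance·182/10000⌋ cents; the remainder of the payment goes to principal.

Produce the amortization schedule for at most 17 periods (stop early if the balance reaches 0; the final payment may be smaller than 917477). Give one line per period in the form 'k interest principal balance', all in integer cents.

1. interest=⌊4880825·182/10000⌋=88831; principal=917477-88831=828646; balance=4880825-828646=4052179
2. interest=⌊4052179·182/10000⌋=73749; principal=917477-73749=843728; balance=4052179-843728=3208451
3. interest=⌊3208451·182/10000⌋=58393; principal=917477-58393=859084; balance=3208451-859084=2349367
4. interest=⌊2349367·182/10000⌋=42758; principal=917477-42758=874719; balance=2349367-874719=1474648
5. interest=⌊1474648·182/10000⌋=26838; principal=917477-26838=890639; balance=1474648-890639=584009
6. interest=⌊584009·182/10000⌋=10628; principal=min(917477-10628,584009)=584009; balance=584009-584009=0

1 88831 828646 4052179
2 73749 843728 3208451
3 58393 859084 2349367
4 42758 874719 1474648
5 26838 890639 584009
6 10628 584009 0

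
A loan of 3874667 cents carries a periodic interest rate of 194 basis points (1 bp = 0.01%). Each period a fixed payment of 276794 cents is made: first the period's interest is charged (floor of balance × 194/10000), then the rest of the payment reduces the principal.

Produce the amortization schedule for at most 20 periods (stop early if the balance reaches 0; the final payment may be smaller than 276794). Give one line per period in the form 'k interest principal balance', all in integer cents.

1 75168 201626 3673041
2 71256 205538 3467503
3 67269 209525 3257978
4 63204 213590 3044388
5 59061 217733 2826655
6 54837 221957 2604698
7 50531 226263 2378435
8 46141 230653 2147782
9 41666 235128 1912654
10 37105 239689 1672965
11 32455 244339 1428626
12 27715 249079 1179547
13 22883 253911 925636
14 17957 258837 666799
15 12935 263859 402940
16 7817 268977 133963
17 2598 133963 0

1. interest=⌊3874667·194/10000⌋=75168; principal=276794-75168=201626; balance=3874667-201626=3673041
2. interest=⌊3673041·194/10000⌋=71256; principal=276794-71256=205538; balance=3673041-205538=3467503
3. interest=⌊3467503·194/10000⌋=67269; principal=276794-67269=209525; balance=3467503-209525=3257978
4. interest=⌊3257978·194/10000⌋=63204; principal=276794-63204=213590; balance=3257978-213590=3044388
5. interest=⌊3044388·194/10000⌋=59061; principal=276794-59061=217733; balance=3044388-217733=2826655
6. interest=⌊2826655·194/10000⌋=54837; principal=276794-54837=221957; balance=2826655-221957=2604698
7. interest=⌊2604698·194/10000⌋=50531; principal=276794-50531=226263; balance=2604698-226263=2378435
8. interest=⌊2378435·194/10000⌋=46141; principal=276794-46141=230653; balance=2378435-230653=2147782
9. interest=⌊2147782·194/10000⌋=41666; principal=276794-41666=235128; balance=2147782-235128=1912654
10. interest=⌊1912654·194/10000⌋=37105; principal=276794-37105=239689; balance=1912654-239689=1672965
11. interest=⌊1672965·194/10000⌋=32455; principal=276794-32455=244339; balance=1672965-244339=1428626
12. interest=⌊1428626·194/10000⌋=27715; principal=276794-27715=249079; balance=1428626-249079=1179547
13. interest=⌊1179547·194/10000⌋=22883; principal=276794-22883=253911; balance=1179547-253911=925636
14. interest=⌊925636·194/10000⌋=17957; principal=276794-17957=258837; balance=925636-258837=666799
15. interest=⌊666799·194/10000⌋=12935; principal=276794-12935=263859; balance=666799-263859=402940
16. interest=⌊402940·194/10000⌋=7817; principal=276794-7817=268977; balance=402940-268977=133963
17. interest=⌊133963·194/10000⌋=2598; principal=min(276794-2598,133963)=133963; balance=133963-133963=0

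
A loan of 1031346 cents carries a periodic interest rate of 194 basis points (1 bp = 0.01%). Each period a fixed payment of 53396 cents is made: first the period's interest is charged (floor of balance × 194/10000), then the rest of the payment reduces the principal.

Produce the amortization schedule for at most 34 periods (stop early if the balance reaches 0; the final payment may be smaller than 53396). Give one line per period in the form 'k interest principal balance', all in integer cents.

1 20008 33388 997958
2 19360 34036 963922
3 18700 34696 929226
4 18026 35370 893856
5 17340 36056 857800
6 16641 36755 821045
7 15928 37468 783577
8 15201 38195 745382
9 14460 38936 706446
10 13705 39691 666755
11 12935 40461 626294
12 12150 41246 585048
13 11349 42047 543001
14 10534 42862 500139
15 9702 43694 456445
16 8855 44541 411904
17 7990 45406 366498
18 7110 46286 320212
19 6212 47184 273028
20 5296 48100 224928
21 4363 49033 175895
22 3412 49984 125911
23 2442 50954 74957
24 1454 51942 23015
25 446 23015 0

1. interest=⌊1031346·194/10000⌋=20008; principal=53396-20008=33388; balance=1031346-33388=997958
2. interest=⌊997958·194/10000⌋=19360; principal=53396-19360=34036; balance=997958-34036=963922
3. interest=⌊963922·194/10000⌋=18700; principal=53396-18700=34696; balance=963922-34696=929226
4. interest=⌊929226·194/10000⌋=18026; principal=53396-18026=35370; balance=929226-35370=893856
5. interest=⌊893856·194/10000⌋=17340; principal=53396-17340=36056; balance=893856-36056=857800
6. interest=⌊857800·194/10000⌋=16641; principal=53396-16641=36755; balance=857800-36755=821045
7. interest=⌊821045·194/10000⌋=15928; principal=53396-15928=37468; balance=821045-37468=783577
8. interest=⌊783577·194/10000⌋=15201; principal=53396-15201=38195; balance=783577-38195=745382
9. interest=⌊745382·194/10000⌋=14460; principal=53396-14460=38936; balance=745382-38936=706446
10. interest=⌊706446·194/10000⌋=13705; principal=53396-13705=39691; balance=706446-39691=666755
11. interest=⌊666755·194/10000⌋=12935; principal=53396-12935=40461; balance=666755-40461=626294
12. interest=⌊626294·194/10000⌋=12150; principal=53396-12150=41246; balance=626294-41246=585048
13. interest=⌊585048·194/10000⌋=11349; principal=53396-11349=42047; balance=585048-42047=543001
14. interest=⌊543001·194/10000⌋=10534; principal=53396-10534=42862; balance=543001-42862=500139
15. interest=⌊500139·194/10000⌋=9702; principal=53396-9702=43694; balance=500139-43694=456445
16. interest=⌊456445·194/10000⌋=8855; principal=53396-8855=44541; balance=456445-44541=411904
17. interest=⌊411904·194/10000⌋=7990; principal=53396-7990=45406; balance=411904-45406=366498
18. interest=⌊366498·194/10000⌋=7110; principal=53396-7110=46286; balance=366498-46286=320212
19. interest=⌊320212·194/10000⌋=6212; principal=53396-6212=47184; balance=320212-47184=273028
20. interest=⌊273028·194/10000⌋=5296; principal=53396-5296=48100; balance=273028-48100=224928
21. interest=⌊224928·194/10000⌋=4363; principal=53396-4363=49033; balance=224928-49033=175895
22. interest=⌊175895·194/10000⌋=3412; principal=53396-3412=49984; balance=175895-49984=125911
23. interest=⌊125911·194/10000⌋=2442; principal=53396-2442=50954; balance=125911-50954=74957
24. interest=⌊74957·194/10000⌋=1454; principal=53396-1454=51942; balance=74957-51942=23015
25. interest=⌊23015·194/10000⌋=446; principal=min(53396-446,23015)=23015; balance=23015-23015=0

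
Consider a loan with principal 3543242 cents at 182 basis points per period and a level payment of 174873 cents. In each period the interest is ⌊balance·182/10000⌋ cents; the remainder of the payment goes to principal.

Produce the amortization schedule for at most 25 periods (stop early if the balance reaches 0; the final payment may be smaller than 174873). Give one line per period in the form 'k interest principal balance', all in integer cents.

1. interest=⌊3543242·182/10000⌋=64487; principal=174873-64487=110386; balance=3543242-110386=3432856
2. interest=⌊3432856·182/10000⌋=62477; principal=174873-62477=112396; balance=3432856-112396=3320460
3. interest=⌊3320460·182/10000⌋=60432; principal=174873-60432=114441; balance=3320460-114441=3206019
4. interest=⌊3206019·182/10000⌋=58349; principal=174873-58349=116524; balance=3206019-116524=3089495
5. interest=⌊3089495·182/10000⌋=56228; principal=174873-56228=118645; balance=3089495-118645=2970850
6. interest=⌊2970850·182/10000⌋=54069; principal=174873-54069=120804; balance=2970850-120804=2850046
7. interest=⌊2850046·182/10000⌋=51870; principal=174873-51870=123003; balance=2850046-123003=2727043
8. interest=⌊2727043·182/10000⌋=49632; principal=174873-49632=125241; balance=2727043-125241=2601802
9. interest=⌊2601802·182/10000⌋=47352; principal=174873-47352=127521; balance=2601802-127521=2474281
10. interest=⌊2474281·182/10000⌋=45031; principal=174873-45031=129842; balance=2474281-129842=2344439
11. interest=⌊2344439·182/10000⌋=42668; principal=174873-42668=132205; balance=2344439-132205=2212234
12. interest=⌊2212234·182/10000⌋=40262; principal=174873-40262=134611; balance=2212234-134611=2077623
13. interest=⌊2077623·182/10000⌋=37812; principal=174873-37812=137061; balance=2077623-137061=1940562
14. interest=⌊1940562·182/10000⌋=35318; principal=174873-35318=139555; balance=1940562-139555=1801007
15. interest=⌊1801007·182/10000⌋=32778; principal=174873-32778=142095; balance=1801007-142095=1658912
16. interest=⌊1658912·182/10000⌋=30192; principal=174873-30192=144681; balance=1658912-144681=1514231
17. interest=⌊1514231·182/10000⌋=27559; principal=174873-27559=147314; balance=1514231-147314=1366917
18. interest=⌊1366917·182/10000⌋=24877; principal=174873-24877=149996; balance=1366917-149996=1216921
19. interest=⌊1216921·182/10000⌋=22147; principal=174873-22147=152726; balance=1216921-152726=1064195
20. interest=⌊1064195·182/10000⌋=19368; principal=174873-19368=155505; balance=1064195-155505=908690
21. interest=⌊908690·182/10000⌋=16538; principal=174873-16538=158335; balance=908690-158335=750355
22. interest=⌊750355·182/10000⌋=13656; principal=174873-13656=161217; balance=750355-161217=589138
23. interest=⌊589138·182/10000⌋=10722; principal=174873-10722=164151; balance=589138-164151=424987
24. interest=⌊424987·182/10000⌋=7734; principal=174873-7734=167139; balance=424987-167139=257848
25. interest=⌊257848·182/10000⌋=4692; principal=174873-4692=170181; balance=257848-170181=87667

1 64487 110386 3432856
2 62477 112396 3320460
3 60432 114441 3206019
4 58349 116524 3089495
5 56228 118645 2970850
6 54069 120804 2850046
7 51870 123003 2727043
8 49632 125241 2601802
9 47352 127521 2474281
10 45031 129842 2344439
11 42668 132205 2212234
12 40262 134611 2077623
13 37812 137061 1940562
14 35318 139555 1801007
15 32778 142095 1658912
16 30192 144681 1514231
17 27559 147314 1366917
18 24877 149996 1216921
19 22147 152726 1064195
20 19368 155505 908690
21 16538 158335 750355
22 13656 161217 589138
23 10722 164151 424987
24 7734 167139 257848
25 4692 170181 87667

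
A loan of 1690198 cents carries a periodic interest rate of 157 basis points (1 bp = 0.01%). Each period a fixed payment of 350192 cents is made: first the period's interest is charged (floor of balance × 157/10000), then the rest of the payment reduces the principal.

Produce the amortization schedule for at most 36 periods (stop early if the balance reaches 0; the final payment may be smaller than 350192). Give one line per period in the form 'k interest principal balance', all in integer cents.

1 26536 323656 1366542
2 21454 328738 1037804
3 16293 333899 703905
4 11051 339141 364764
5 5726 344466 20298
6 318 20298 0

1. interest=⌊1690198·157/10000⌋=26536; principal=350192-26536=323656; balance=1690198-323656=1366542
2. interest=⌊1366542·157/10000⌋=21454; principal=350192-21454=328738; balance=1366542-328738=1037804
3. interest=⌊1037804·157/10000⌋=16293; principal=350192-16293=333899; balance=1037804-333899=703905
4. interest=⌊703905·157/10000⌋=11051; principal=350192-11051=339141; balance=703905-339141=364764
5. interest=⌊364764·157/10000⌋=5726; principal=350192-5726=344466; balance=364764-344466=20298
6. interest=⌊20298·157/10000⌋=318; principal=min(350192-318,20298)=20298; balance=20298-20298=0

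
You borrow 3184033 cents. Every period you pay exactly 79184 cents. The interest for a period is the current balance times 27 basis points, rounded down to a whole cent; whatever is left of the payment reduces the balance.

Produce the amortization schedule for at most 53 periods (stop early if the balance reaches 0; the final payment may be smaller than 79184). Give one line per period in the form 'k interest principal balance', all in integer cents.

1. interest=⌊3184033·27/10000⌋=8596; principal=79184-8596=70588; balance=3184033-70588=3113445
2. interest=⌊3113445·27/10000⌋=8406; principal=79184-8406=70778; balance=3113445-70778=3042667
3. interest=⌊3042667·27/10000⌋=8215; principal=79184-8215=70969; balance=3042667-70969=2971698
4. interest=⌊2971698·27/10000⌋=8023; principal=79184-8023=71161; balance=2971698-71161=2900537
5. interest=⌊2900537·27/10000⌋=7831; principal=79184-7831=71353; balance=2900537-71353=2829184
6. interest=⌊2829184·27/10000⌋=7638; principal=79184-7638=71546; balance=2829184-71546=2757638
7. interest=⌊2757638·27/10000⌋=7445; principal=79184-7445=71739; balance=2757638-71739=2685899
8. interest=⌊2685899·27/10000⌋=7251; principal=79184-7251=71933; balance=2685899-71933=2613966
9. interest=⌊2613966·27/10000⌋=7057; principal=79184-7057=72127; balance=2613966-72127=2541839
10. interest=⌊2541839·27/10000⌋=6862; principal=79184-6862=72322; balance=2541839-72322=2469517
11. interest=⌊2469517·27/10000⌋=6667; principal=79184-6667=72517; balance=2469517-72517=2397000
12. interest=⌊2397000·27/10000⌋=6471; principal=79184-6471=72713; balance=2397000-72713=2324287
13. interest=⌊2324287·27/10000⌋=6275; principal=79184-6275=72909; balance=2324287-72909=2251378
14. interest=⌊2251378·27/10000⌋=6078; principal=79184-6078=73106; balance=2251378-73106=2178272
15. interest=⌊2178272·27/10000⌋=5881; principal=79184-5881=73303; balance=2178272-73303=2104969
16. interest=⌊2104969·27/10000⌋=5683; principal=79184-5683=73501; balance=2104969-73501=2031468
17. interest=⌊2031468·27/10000⌋=5484; principal=79184-5484=73700; balance=2031468-73700=1957768
18. interest=⌊1957768·27/10000⌋=5285; principal=79184-5285=73899; balance=1957768-73899=1883869
19. interest=⌊1883869·27/10000⌋=5086; principal=79184-5086=74098; balance=1883869-74098=1809771
20. interest=⌊1809771·27/10000⌋=4886; principal=79184-4886=74298; balance=1809771-74298=1735473
21. interest=⌊1735473·27/10000⌋=4685; principal=79184-4685=74499; balance=1735473-74499=1660974
22. interest=⌊1660974·27/10000⌋=4484; principal=79184-4484=74700; balance=1660974-74700=1586274
23. interest=⌊1586274·27/10000⌋=4282; principal=79184-4282=74902; balance=1586274-74902=1511372
24. interest=⌊1511372·27/10000⌋=4080; principal=79184-4080=75104; balance=1511372-75104=1436268
25. interest=⌊1436268·27/10000⌋=3877; principal=79184-3877=75307; balance=1436268-75307=1360961
26. interest=⌊1360961·27/10000⌋=3674; principal=79184-3674=75510; balance=1360961-75510=1285451
27. interest=⌊1285451·27/10000⌋=3470; principal=79184-3470=75714; balance=1285451-75714=1209737
28. interest=⌊1209737·27/10000⌋=3266; principal=79184-3266=75918; balance=1209737-75918=1133819
29. interest=⌊1133819·27/10000⌋=3061; principal=79184-3061=76123; balance=1133819-76123=1057696
30. interest=⌊1057696·27/10000⌋=2855; principal=79184-2855=76329; balance=1057696-76329=981367
31. interest=⌊981367·27/10000⌋=2649; principal=79184-2649=76535; balance=981367-76535=904832
32. interest=⌊904832·27/10000⌋=2443; principal=79184-2443=76741; balance=904832-76741=828091
33. interest=⌊828091·27/10000⌋=2235; principal=79184-2235=76949; balance=828091-76949=751142
34. interest=⌊751142·27/10000⌋=2028; principal=79184-2028=77156; balance=751142-77156=673986
35. interest=⌊673986·27/10000⌋=1819; principal=79184-1819=77365; balance=673986-77365=596621
36. interest=⌊596621·27/10000⌋=1610; principal=79184-1610=77574; balance=596621-77574=519047
37. interest=⌊519047·27/10000⌋=1401; principal=79184-1401=77783; balance=519047-77783=441264
38. interest=⌊441264·27/10000⌋=1191; principal=79184-1191=77993; balance=441264-77993=363271
39. interest=⌊363271·27/10000⌋=980; principal=79184-980=78204; balance=363271-78204=285067
40. interest=⌊285067·27/10000⌋=769; principal=79184-769=78415; balance=285067-78415=206652
41. interest=⌊206652·27/10000⌋=557; principal=79184-557=78627; balance=206652-78627=128025
42. interest=⌊128025·27/10000⌋=345; principal=79184-345=78839; balance=128025-78839=49186
43. interest=⌊49186·27/10000⌋=132; principal=min(79184-132,49186)=49186; balance=49186-49186=0

1 8596 70588 3113445
2 8406 70778 3042667
3 8215 70969 2971698
4 8023 71161 2900537
5 7831 71353 2829184
6 7638 71546 2757638
7 7445 71739 2685899
8 7251 71933 2613966
9 7057 72127 2541839
10 6862 72322 2469517
11 6667 72517 2397000
12 6471 72713 2324287
13 6275 72909 2251378
14 6078 73106 2178272
15 5881 73303 2104969
16 5683 73501 2031468
17 5484 73700 1957768
18 5285 73899 1883869
19 5086 74098 1809771
20 4886 74298 1735473
21 4685 74499 1660974
22 4484 74700 1586274
23 4282 74902 1511372
24 4080 75104 1436268
25 3877 75307 1360961
26 3674 75510 1285451
27 3470 75714 1209737
28 3266 75918 1133819
29 3061 76123 1057696
30 2855 76329 981367
31 2649 76535 904832
32 2443 76741 828091
33 2235 76949 751142
34 2028 77156 673986
35 1819 77365 596621
36 1610 77574 519047
37 1401 77783 441264
38 1191 77993 363271
39 980 78204 285067
40 769 78415 206652
41 557 78627 128025
42 345 78839 49186
43 132 49186 0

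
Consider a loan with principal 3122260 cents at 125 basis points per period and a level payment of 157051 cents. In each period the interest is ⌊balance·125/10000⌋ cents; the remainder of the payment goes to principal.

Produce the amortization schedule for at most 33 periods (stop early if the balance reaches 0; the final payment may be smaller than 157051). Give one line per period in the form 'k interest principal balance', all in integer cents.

1 39028 118023 3004237
2 37552 119499 2884738
3 36059 120992 2763746
4 34546 122505 2641241
5 33015 124036 2517205
6 31465 125586 2391619
7 29895 127156 2264463
8 28305 128746 2135717
9 26696 130355 2005362
10 25067 131984 1873378
11 23417 133634 1739744
12 21746 135305 1604439
13 20055 136996 1467443
14 18343 138708 1328735
15 16609 140442 1188293
16 14853 142198 1046095
17 13076 143975 902120
18 11276 145775 756345
19 9454 147597 608748
20 7609 149442 459306
21 5741 151310 307996
22 3849 153202 154794
23 1934 154794 0

1. interest=⌊3122260·125/10000⌋=39028; principal=157051-39028=118023; balance=3122260-118023=3004237
2. interest=⌊3004237·125/10000⌋=37552; principal=157051-37552=119499; balance=3004237-119499=2884738
3. interest=⌊2884738·125/10000⌋=36059; principal=157051-36059=120992; balance=2884738-120992=2763746
4. interest=⌊2763746·125/10000⌋=34546; principal=157051-34546=122505; balance=2763746-122505=2641241
5. interest=⌊2641241·125/10000⌋=33015; principal=157051-33015=124036; balance=2641241-124036=2517205
6. interest=⌊2517205·125/10000⌋=31465; principal=157051-31465=125586; balance=2517205-125586=2391619
7. interest=⌊2391619·125/10000⌋=29895; principal=157051-29895=127156; balance=2391619-127156=2264463
8. interest=⌊2264463·125/10000⌋=28305; principal=157051-28305=128746; balance=2264463-128746=2135717
9. interest=⌊2135717·125/10000⌋=26696; principal=157051-26696=130355; balance=2135717-130355=2005362
10. interest=⌊2005362·125/10000⌋=25067; principal=157051-25067=131984; balance=2005362-131984=1873378
11. interest=⌊1873378·125/10000⌋=23417; principal=157051-23417=133634; balance=1873378-133634=1739744
12. interest=⌊1739744·125/10000⌋=21746; principal=157051-21746=135305; balance=1739744-135305=1604439
13. interest=⌊1604439·125/10000⌋=20055; principal=157051-20055=136996; balance=1604439-136996=1467443
14. interest=⌊1467443·125/10000⌋=18343; principal=157051-18343=138708; balance=1467443-138708=1328735
15. interest=⌊1328735·125/10000⌋=16609; principal=157051-16609=140442; balance=1328735-140442=1188293
16. interest=⌊1188293·125/10000⌋=14853; principal=157051-14853=142198; balance=1188293-142198=1046095
17. interest=⌊1046095·125/10000⌋=13076; principal=157051-13076=143975; balance=1046095-143975=902120
18. interest=⌊902120·125/10000⌋=11276; principal=157051-11276=145775; balance=902120-145775=756345
19. interest=⌊756345·125/10000⌋=9454; principal=157051-9454=147597; balance=756345-147597=608748
20. interest=⌊608748·125/10000⌋=7609; principal=157051-7609=149442; balance=608748-149442=459306
21. interest=⌊459306·125/10000⌋=5741; principal=157051-5741=151310; balance=459306-151310=307996
22. interest=⌊307996·125/10000⌋=3849; principal=157051-3849=153202; balance=307996-153202=154794
23. interest=⌊154794·125/10000⌋=1934; principal=min(157051-1934,154794)=154794; balance=154794-154794=0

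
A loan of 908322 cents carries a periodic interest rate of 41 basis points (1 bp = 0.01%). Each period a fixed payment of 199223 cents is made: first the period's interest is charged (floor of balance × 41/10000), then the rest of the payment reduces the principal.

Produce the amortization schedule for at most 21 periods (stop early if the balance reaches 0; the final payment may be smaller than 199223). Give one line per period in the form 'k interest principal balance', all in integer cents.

1. interest=⌊908322·41/10000⌋=3724; principal=199223-3724=195499; balance=908322-195499=712823
2. interest=⌊712823·41/10000⌋=2922; principal=199223-2922=196301; balance=712823-196301=516522
3. interest=⌊516522·41/10000⌋=2117; principal=199223-2117=197106; balance=516522-197106=319416
4. interest=⌊319416·41/10000⌋=1309; principal=199223-1309=197914; balance=319416-197914=121502
5. interest=⌊121502·41/10000⌋=498; principal=min(199223-498,121502)=121502; balance=121502-121502=0

1 3724 195499 712823
2 2922 196301 516522
3 2117 197106 319416
4 1309 197914 121502
5 498 121502 0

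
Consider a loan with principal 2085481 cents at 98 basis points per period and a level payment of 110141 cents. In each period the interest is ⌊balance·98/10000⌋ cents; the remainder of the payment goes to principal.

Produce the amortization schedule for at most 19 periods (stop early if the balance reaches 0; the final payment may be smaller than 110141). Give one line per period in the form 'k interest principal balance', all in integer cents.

1 20437 89704 1995777
2 19558 90583 1905194
3 18670 91471 1813723
4 17774 92367 1721356
5 16869 93272 1628084
6 15955 94186 1533898
7 15032 95109 1438789
8 14100 96041 1342748
9 13158 96983 1245765
10 12208 97933 1147832
11 11248 98893 1048939
12 10279 99862 949077
13 9300 100841 848236
14 8312 101829 746407
15 7314 102827 643580
16 6307 103834 539746
17 5289 104852 434894
18 4261 105880 329014
19 3224 106917 222097

1. interest=⌊2085481·98/10000⌋=20437; principal=110141-20437=89704; balance=2085481-89704=1995777
2. interest=⌊1995777·98/10000⌋=19558; principal=110141-19558=90583; balance=1995777-90583=1905194
3. interest=⌊1905194·98/10000⌋=18670; principal=110141-18670=91471; balance=1905194-91471=1813723
4. interest=⌊1813723·98/10000⌋=17774; principal=110141-17774=92367; balance=1813723-92367=1721356
5. interest=⌊1721356·98/10000⌋=16869; principal=110141-16869=93272; balance=1721356-93272=1628084
6. interest=⌊1628084·98/10000⌋=15955; principal=110141-15955=94186; balance=1628084-94186=1533898
7. interest=⌊1533898·98/10000⌋=15032; principal=110141-15032=95109; balance=1533898-95109=1438789
8. interest=⌊1438789·98/10000⌋=14100; principal=110141-14100=96041; balance=1438789-96041=1342748
9. interest=⌊1342748·98/10000⌋=13158; principal=110141-13158=96983; balance=1342748-96983=1245765
10. interest=⌊1245765·98/10000⌋=12208; principal=110141-12208=97933; balance=1245765-97933=1147832
11. interest=⌊1147832·98/10000⌋=11248; principal=110141-11248=98893; balance=1147832-98893=1048939
12. interest=⌊1048939·98/10000⌋=10279; principal=110141-10279=99862; balance=1048939-99862=949077
13. interest=⌊949077·98/10000⌋=9300; principal=110141-9300=100841; balance=949077-100841=848236
14. interest=⌊848236·98/10000⌋=8312; principal=110141-8312=101829; balance=848236-101829=746407
15. interest=⌊746407·98/10000⌋=7314; principal=110141-7314=102827; balance=746407-102827=643580
16. interest=⌊643580·98/10000⌋=6307; principal=110141-6307=103834; balance=643580-103834=539746
17. interest=⌊539746·98/10000⌋=5289; principal=110141-5289=104852; balance=539746-104852=434894
18. interest=⌊434894·98/10000⌋=4261; principal=110141-4261=105880; balance=434894-105880=329014
19. interest=⌊329014·98/10000⌋=3224; principal=110141-3224=106917; balance=329014-106917=222097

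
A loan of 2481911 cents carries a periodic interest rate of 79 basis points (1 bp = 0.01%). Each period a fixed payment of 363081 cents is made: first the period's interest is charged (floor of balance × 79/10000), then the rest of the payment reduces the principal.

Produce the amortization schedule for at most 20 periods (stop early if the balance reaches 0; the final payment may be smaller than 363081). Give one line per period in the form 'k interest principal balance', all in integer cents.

1. interest=⌊2481911·79/10000⌋=19607; principal=363081-19607=343474; balance=2481911-343474=2138437
2. interest=⌊2138437·79/10000⌋=16893; principal=363081-16893=346188; balance=2138437-346188=1792249
3. interest=⌊1792249·79/10000⌋=14158; principal=363081-14158=348923; balance=1792249-348923=1443326
4. interest=⌊1443326·79/10000⌋=11402; principal=363081-11402=351679; balance=1443326-351679=1091647
5. interest=⌊1091647·79/10000⌋=8624; principal=363081-8624=354457; balance=1091647-354457=737190
6. interest=⌊737190·79/10000⌋=5823; principal=363081-5823=357258; balance=737190-357258=379932
7. interest=⌊379932·79/10000⌋=3001; principal=363081-3001=360080; balance=379932-360080=19852
8. interest=⌊19852·79/10000⌋=156; principal=min(363081-156,19852)=19852; balance=19852-19852=0

1 19607 343474 2138437
2 16893 346188 1792249
3 14158 348923 1443326
4 11402 351679 1091647
5 8624 354457 737190
6 5823 357258 379932
7 3001 360080 19852
8 156 19852 0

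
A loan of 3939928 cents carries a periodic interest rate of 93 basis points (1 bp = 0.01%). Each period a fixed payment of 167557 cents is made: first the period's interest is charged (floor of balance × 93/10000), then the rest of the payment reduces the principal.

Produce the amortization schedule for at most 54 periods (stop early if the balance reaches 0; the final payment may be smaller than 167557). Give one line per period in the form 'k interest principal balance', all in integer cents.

1 36641 130916 3809012
2 35423 132134 3676878
3 34194 133363 3543515
4 32954 134603 3408912
5 31702 135855 3273057
6 30439 137118 3135939
7 29164 138393 2997546
8 27877 139680 2857866
9 26578 140979 2716887
10 25267 142290 2574597
11 23943 143614 2430983
12 22608 144949 2286034
13 21260 146297 2139737
14 19899 147658 1992079
15 18526 149031 1843048
16 17140 150417 1692631
17 15741 151816 1540815
18 14329 153228 1387587
19 12904 154653 1232934
20 11466 156091 1076843
21 10014 157543 919300
22 8549 159008 760292
23 7070 160487 599805
24 5578 161979 437826
25 4071 163486 274340
26 2551 165006 109334
27 1016 109334 0

1. interest=⌊3939928·93/10000⌋=36641; principal=167557-36641=130916; balance=3939928-130916=3809012
2. interest=⌊3809012·93/10000⌋=35423; principal=167557-35423=132134; balance=3809012-132134=3676878
3. interest=⌊3676878·93/10000⌋=34194; principal=167557-34194=133363; balance=3676878-133363=3543515
4. interest=⌊3543515·93/10000⌋=32954; principal=167557-32954=134603; balance=3543515-134603=3408912
5. interest=⌊3408912·93/10000⌋=31702; principal=167557-31702=135855; balance=3408912-135855=3273057
6. interest=⌊3273057·93/10000⌋=30439; principal=167557-30439=137118; balance=3273057-137118=3135939
7. interest=⌊3135939·93/10000⌋=29164; principal=167557-29164=138393; balance=3135939-138393=2997546
8. interest=⌊2997546·93/10000⌋=27877; principal=167557-27877=139680; balance=2997546-139680=2857866
9. interest=⌊2857866·93/10000⌋=26578; principal=167557-26578=140979; balance=2857866-140979=2716887
10. interest=⌊2716887·93/10000⌋=25267; principal=167557-25267=142290; balance=2716887-142290=2574597
11. interest=⌊2574597·93/10000⌋=23943; principal=167557-23943=143614; balance=2574597-143614=2430983
12. interest=⌊2430983·93/10000⌋=22608; principal=167557-22608=144949; balance=2430983-144949=2286034
13. interest=⌊2286034·93/10000⌋=21260; principal=167557-21260=146297; balance=2286034-146297=2139737
14. interest=⌊2139737·93/10000⌋=19899; principal=167557-19899=147658; balance=2139737-147658=1992079
15. interest=⌊1992079·93/10000⌋=18526; principal=167557-18526=149031; balance=1992079-149031=1843048
16. interest=⌊1843048·93/10000⌋=17140; principal=167557-17140=150417; balance=1843048-150417=1692631
17. interest=⌊1692631·93/10000⌋=15741; principal=167557-15741=151816; balance=1692631-151816=1540815
18. interest=⌊1540815·93/10000⌋=14329; principal=167557-14329=153228; balance=1540815-153228=1387587
19. interest=⌊1387587·93/10000⌋=12904; principal=167557-12904=154653; balance=1387587-154653=1232934
20. interest=⌊1232934·93/10000⌋=11466; principal=167557-11466=156091; balance=1232934-156091=1076843
21. interest=⌊1076843·93/10000⌋=10014; principal=167557-10014=157543; balance=1076843-157543=919300
22. interest=⌊919300·93/10000⌋=8549; principal=167557-8549=159008; balance=919300-159008=760292
23. interest=⌊760292·93/10000⌋=7070; principal=167557-7070=160487; balance=760292-160487=599805
24. interest=⌊599805·93/10000⌋=5578; principal=167557-5578=161979; balance=599805-161979=437826
25. interest=⌊437826·93/10000⌋=4071; principal=167557-4071=163486; balance=437826-163486=274340
26. interest=⌊274340·93/10000⌋=2551; principal=167557-2551=165006; balance=274340-165006=109334
27. interest=⌊109334·93/10000⌋=1016; principal=min(167557-1016,109334)=109334; balance=109334-109334=0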